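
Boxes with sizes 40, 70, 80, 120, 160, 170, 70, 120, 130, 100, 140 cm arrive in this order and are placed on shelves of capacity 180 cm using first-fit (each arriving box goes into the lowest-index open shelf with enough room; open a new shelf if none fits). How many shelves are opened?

  40 → shelf 1 (new)  [load 40/180]
  70 → shelf 1  [load 110/180]
  80 → shelf 2 (new)  [load 80/180]
  120 → shelf 3 (new)  [load 120/180]
  160 → shelf 4 (new)  [load 160/180]
  170 → shelf 5 (new)  [load 170/180]
  70 → shelf 1  [load 180/180]
  120 → shelf 6 (new)  [load 120/180]
  130 → shelf 7 (new)  [load 130/180]
  100 → shelf 2  [load 180/180]
  140 → shelf 8 (new)  [load 140/180]
8 shelves opened.

8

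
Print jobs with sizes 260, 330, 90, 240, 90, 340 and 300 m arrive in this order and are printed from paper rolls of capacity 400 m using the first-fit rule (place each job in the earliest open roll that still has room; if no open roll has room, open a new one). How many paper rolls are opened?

5

  260 → roll 1 (new)  [load 260/400]
  330 → roll 2 (new)  [load 330/400]
  90 → roll 1  [load 350/400]
  240 → roll 3 (new)  [load 240/400]
  90 → roll 3  [load 330/400]
  340 → roll 4 (new)  [load 340/400]
  300 → roll 5 (new)  [load 300/400]
5 paper rolls opened.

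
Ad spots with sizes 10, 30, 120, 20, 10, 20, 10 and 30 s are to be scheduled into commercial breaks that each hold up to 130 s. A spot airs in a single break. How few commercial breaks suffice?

2

Total = 120 + 30 + 30 + 20 + 20 + 10 + 10 + 10 = 250 s.
Lower bound: ⌈250/130⌉ = 2 commercial breaks.
A packing using 2 commercial breaks:
  break 1: 120 + 10 = 130
  break 2: 30 + 30 + 20 + 20 + 10 + 10 = 120
This matches the lower bound, so 2 is optimal.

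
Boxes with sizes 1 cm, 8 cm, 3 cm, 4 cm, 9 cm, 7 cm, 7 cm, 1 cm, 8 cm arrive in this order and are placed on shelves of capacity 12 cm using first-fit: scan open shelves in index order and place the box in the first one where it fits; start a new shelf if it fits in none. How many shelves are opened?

  1 → shelf 1 (new)  [load 1/12]
  8 → shelf 1  [load 9/12]
  3 → shelf 1  [load 12/12]
  4 → shelf 2 (new)  [load 4/12]
  9 → shelf 3 (new)  [load 9/12]
  7 → shelf 2  [load 11/12]
  7 → shelf 4 (new)  [load 7/12]
  1 → shelf 2  [load 12/12]
  8 → shelf 5 (new)  [load 8/12]
5 shelves opened.

5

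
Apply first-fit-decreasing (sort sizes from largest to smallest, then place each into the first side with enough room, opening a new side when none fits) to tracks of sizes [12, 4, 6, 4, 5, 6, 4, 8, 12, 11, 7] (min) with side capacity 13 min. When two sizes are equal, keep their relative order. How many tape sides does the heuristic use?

Sorted descending: 12, 12, 11, 8, 7, 6, 6, 5, 4, 4, 4.
  12 → side 1 (new)  [load 12/13]
  12 → side 2 (new)  [load 12/13]
  11 → side 3 (new)  [load 11/13]
  8 → side 4 (new)  [load 8/13]
  7 → side 5 (new)  [load 7/13]
  6 → side 5  [load 13/13]
  6 → side 6 (new)  [load 6/13]
  5 → side 4  [load 13/13]
  4 → side 6  [load 10/13]
  4 → side 7 (new)  [load 4/13]
  4 → side 7  [load 8/13]
7 tape sides opened.

7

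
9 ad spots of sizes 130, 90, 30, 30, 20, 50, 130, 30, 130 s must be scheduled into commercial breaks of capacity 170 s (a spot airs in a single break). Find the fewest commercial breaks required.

4

Total = 130 + 130 + 130 + 90 + 50 + 30 + 30 + 30 + 20 = 640 s.
Lower bound: ⌈640/170⌉ = 4 commercial breaks.
A packing using 4 commercial breaks:
  break 1: 130 + 30 = 160
  break 2: 130 + 30 = 160
  break 3: 130 + 30 = 160
  break 4: 90 + 50 + 20 = 160
This matches the lower bound, so 4 is optimal.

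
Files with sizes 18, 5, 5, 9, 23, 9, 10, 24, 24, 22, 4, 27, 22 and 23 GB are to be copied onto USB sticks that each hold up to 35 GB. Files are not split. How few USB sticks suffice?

8

Total = 27 + 24 + 24 + 23 + 23 + 22 + 22 + 18 + 10 + 9 + 9 + 5 + 5 + 4 = 225 GB.
Lower bound: ⌈225/35⌉ = 7 USB sticks.
Also, 8 files each exceed 35/2 GB, and no two of those can share a USB stick, so at least 8 USB sticks are needed.
A packing using 8 USB sticks:
  USB stick 1: 27 + 5 = 32
  USB stick 2: 24 + 10 = 34
  USB stick 3: 24 + 9 = 33
  USB stick 4: 23 + 9 = 32
  USB stick 5: 23 + 5 + 4 = 32
  USB stick 6: 22 = 22
  USB stick 7: 22 = 22
  USB stick 8: 18 = 18
This matches the lower bound, so 8 is optimal.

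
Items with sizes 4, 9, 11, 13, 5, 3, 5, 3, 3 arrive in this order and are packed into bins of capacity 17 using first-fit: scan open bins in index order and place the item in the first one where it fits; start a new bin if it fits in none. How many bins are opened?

4

  4 → bin 1 (new)  [load 4/17]
  9 → bin 1  [load 13/17]
  11 → bin 2 (new)  [load 11/17]
  13 → bin 3 (new)  [load 13/17]
  5 → bin 2  [load 16/17]
  3 → bin 1  [load 16/17]
  5 → bin 4 (new)  [load 5/17]
  3 → bin 3  [load 16/17]
  3 → bin 4  [load 8/17]
4 bins opened.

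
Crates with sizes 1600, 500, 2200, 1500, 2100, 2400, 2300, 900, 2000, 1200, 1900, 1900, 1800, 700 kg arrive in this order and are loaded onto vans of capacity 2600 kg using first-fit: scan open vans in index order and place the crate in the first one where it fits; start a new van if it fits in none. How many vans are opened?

  1600 → van 1 (new)  [load 1600/2600]
  500 → van 1  [load 2100/2600]
  2200 → van 2 (new)  [load 2200/2600]
  1500 → van 3 (new)  [load 1500/2600]
  2100 → van 4 (new)  [load 2100/2600]
  2400 → van 5 (new)  [load 2400/2600]
  2300 → van 6 (new)  [load 2300/2600]
  900 → van 3  [load 2400/2600]
  2000 → van 7 (new)  [load 2000/2600]
  1200 → van 8 (new)  [load 1200/2600]
  1900 → van 9 (new)  [load 1900/2600]
  1900 → van 10 (new)  [load 1900/2600]
  1800 → van 11 (new)  [load 1800/2600]
  700 → van 8  [load 1900/2600]
11 vans opened.

11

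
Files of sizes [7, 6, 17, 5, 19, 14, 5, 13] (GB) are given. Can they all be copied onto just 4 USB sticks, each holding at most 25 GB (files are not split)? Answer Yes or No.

A valid assignment using 4 USB sticks:
  USB stick 1: 19 + 6 = 25
  USB stick 2: 17 + 7 = 24
  USB stick 3: 14 + 5 + 5 = 24
  USB stick 4: 13 = 13
Every load is within 25 GB, so 4 USB sticks suffice.

Yes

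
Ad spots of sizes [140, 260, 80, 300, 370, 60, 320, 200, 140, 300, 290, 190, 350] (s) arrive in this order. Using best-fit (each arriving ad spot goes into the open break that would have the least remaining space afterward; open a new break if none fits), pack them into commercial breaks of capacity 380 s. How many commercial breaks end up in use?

9

  140 → break 1 (new)  [load 140/380]
  260 → break 2 (new)  [load 260/380]
  80 → break 2  [load 340/380]
  300 → break 3 (new)  [load 300/380]
  370 → break 4 (new)  [load 370/380]
  60 → break 3  [load 360/380]
  320 → break 5 (new)  [load 320/380]
  200 → break 1  [load 340/380]
  140 → break 6 (new)  [load 140/380]
  300 → break 7 (new)  [load 300/380]
  290 → break 8 (new)  [load 290/380]
  190 → break 6  [load 330/380]
  350 → break 9 (new)  [load 350/380]
9 commercial breaks opened.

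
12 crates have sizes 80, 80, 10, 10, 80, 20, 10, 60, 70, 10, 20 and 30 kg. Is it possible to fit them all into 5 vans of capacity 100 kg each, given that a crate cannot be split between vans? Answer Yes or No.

A valid assignment using 5 vans:
  van 1: 80 + 20 = 100
  van 2: 80 + 20 = 100
  van 3: 80 + 10 + 10 = 100
  van 4: 70 + 30 = 100
  van 5: 60 + 10 + 10 = 80
Every load is within 100 kg, so 5 vans suffice.

Yes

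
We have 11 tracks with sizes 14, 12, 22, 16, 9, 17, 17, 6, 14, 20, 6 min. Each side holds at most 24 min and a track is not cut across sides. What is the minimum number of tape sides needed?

Total = 22 + 20 + 17 + 17 + 16 + 14 + 14 + 12 + 9 + 6 + 6 = 153 min.
Lower bound: ⌈153/24⌉ = 7 tape sides.
A packing using 8 tape sides:
  side 1: 22 = 22
  side 2: 20 = 20
  side 3: 17 + 6 = 23
  side 4: 17 + 6 = 23
  side 5: 16 = 16
  side 6: 14 + 9 = 23
  side 7: 14 = 14
  side 8: 12 = 12
No arrangement into 7 tape sides stays within capacity, so 8 is optimal.

8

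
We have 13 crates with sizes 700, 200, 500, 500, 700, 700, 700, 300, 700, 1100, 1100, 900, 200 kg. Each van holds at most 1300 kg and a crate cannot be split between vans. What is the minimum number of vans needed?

8

Total = 1100 + 1100 + 900 + 700 + 700 + 700 + 700 + 700 + 500 + 500 + 300 + 200 + 200 = 8300 kg.
Lower bound: ⌈8300/1300⌉ = 7 vans.
Also, 8 crates each exceed 650 kg, and no two of those can share a van, so at least 8 vans are needed.
A packing using 8 vans:
  van 1: 1100 + 200 = 1300
  van 2: 1100 + 200 = 1300
  van 3: 900 + 300 = 1200
  van 4: 700 + 500 = 1200
  van 5: 700 + 500 = 1200
  van 6: 700 = 700
  van 7: 700 = 700
  van 8: 700 = 700
This matches the lower bound, so 8 is optimal.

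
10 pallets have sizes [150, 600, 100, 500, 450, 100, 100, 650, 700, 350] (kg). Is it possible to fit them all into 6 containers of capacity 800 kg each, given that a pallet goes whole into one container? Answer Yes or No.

Yes

A valid assignment using 5 containers:
  container 1: 700 + 100 = 800
  container 2: 650 + 150 = 800
  container 3: 600 + 100 + 100 = 800
  container 4: 500 = 500
  container 5: 450 + 350 = 800
That uses only 5 ≤ 6, so 6 containers are enough.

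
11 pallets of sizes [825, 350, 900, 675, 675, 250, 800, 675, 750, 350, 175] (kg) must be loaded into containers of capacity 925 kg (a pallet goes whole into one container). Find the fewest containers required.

8

Total = 900 + 825 + 800 + 750 + 675 + 675 + 675 + 350 + 350 + 250 + 175 = 6425 kg.
Lower bound: ⌈6425/925⌉ = 7 containers.
A packing using 8 containers:
  container 1: 900 = 900
  container 2: 825 = 825
  container 3: 800 = 800
  container 4: 750 + 175 = 925
  container 5: 675 + 250 = 925
  container 6: 675 = 675
  container 7: 675 = 675
  container 8: 350 + 350 = 700
No arrangement into 7 containers stays within capacity, so 8 is optimal.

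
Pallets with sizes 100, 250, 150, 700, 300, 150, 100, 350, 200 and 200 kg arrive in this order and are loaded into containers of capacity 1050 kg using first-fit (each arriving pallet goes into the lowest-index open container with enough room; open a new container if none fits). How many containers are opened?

  100 → container 1 (new)  [load 100/1050]
  250 → container 1  [load 350/1050]
  150 → container 1  [load 500/1050]
  700 → container 2 (new)  [load 700/1050]
  300 → container 1  [load 800/1050]
  150 → container 1  [load 950/1050]
  100 → container 1  [load 1050/1050]
  350 → container 2  [load 1050/1050]
  200 → container 3 (new)  [load 200/1050]
  200 → container 3  [load 400/1050]
3 containers opened.

3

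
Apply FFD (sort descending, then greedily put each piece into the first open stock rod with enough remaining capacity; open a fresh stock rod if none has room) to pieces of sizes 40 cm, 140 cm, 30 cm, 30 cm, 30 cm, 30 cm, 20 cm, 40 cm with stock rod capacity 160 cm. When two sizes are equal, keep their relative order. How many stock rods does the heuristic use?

Sorted descending: 140, 40, 40, 30, 30, 30, 30, 20.
  140 → stock rod 1 (new)  [load 140/160]
  40 → stock rod 2 (new)  [load 40/160]
  40 → stock rod 2  [load 80/160]
  30 → stock rod 2  [load 110/160]
  30 → stock rod 2  [load 140/160]
  30 → stock rod 3 (new)  [load 30/160]
  30 → stock rod 3  [load 60/160]
  20 → stock rod 1  [load 160/160]
3 stock rods opened.

3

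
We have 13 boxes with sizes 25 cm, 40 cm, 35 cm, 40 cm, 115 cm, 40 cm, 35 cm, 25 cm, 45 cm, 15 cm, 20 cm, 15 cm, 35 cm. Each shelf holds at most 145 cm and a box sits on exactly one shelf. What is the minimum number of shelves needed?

4

Total = 115 + 45 + 40 + 40 + 40 + 35 + 35 + 35 + 25 + 25 + 20 + 15 + 15 = 485 cm.
Lower bound: ⌈485/145⌉ = 4 shelves.
A packing using 4 shelves:
  shelf 1: 115 + 25 = 140
  shelf 2: 45 + 40 + 40 + 20 = 145
  shelf 3: 40 + 35 + 35 + 35 = 145
  shelf 4: 25 + 15 + 15 = 55
This matches the lower bound, so 4 is optimal.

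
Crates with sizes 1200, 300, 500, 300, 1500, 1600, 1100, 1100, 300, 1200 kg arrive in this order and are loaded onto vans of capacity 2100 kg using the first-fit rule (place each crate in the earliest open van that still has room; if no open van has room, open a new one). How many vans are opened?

  1200 → van 1 (new)  [load 1200/2100]
  300 → van 1  [load 1500/2100]
  500 → van 1  [load 2000/2100]
  300 → van 2 (new)  [load 300/2100]
  1500 → van 2  [load 1800/2100]
  1600 → van 3 (new)  [load 1600/2100]
  1100 → van 4 (new)  [load 1100/2100]
  1100 → van 5 (new)  [load 1100/2100]
  300 → van 2  [load 2100/2100]
  1200 → van 6 (new)  [load 1200/2100]
6 vans opened.

6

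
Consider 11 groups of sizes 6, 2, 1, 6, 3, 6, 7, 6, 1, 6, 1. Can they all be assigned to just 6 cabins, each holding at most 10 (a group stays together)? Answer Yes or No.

A valid assignment using 6 cabins:
  cabin 1: 7 + 3 = 10
  cabin 2: 6 + 2 + 1 + 1 = 10
  cabin 3: 6 + 1 = 7
  cabin 4: 6 = 6
  cabin 5: 6 = 6
  cabin 6: 6 = 6
Every load is within 10, so 6 cabins suffice.

Yes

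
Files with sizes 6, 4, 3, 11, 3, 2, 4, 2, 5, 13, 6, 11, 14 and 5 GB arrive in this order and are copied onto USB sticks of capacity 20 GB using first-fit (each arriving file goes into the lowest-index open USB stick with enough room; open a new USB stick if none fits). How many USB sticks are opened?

5

  6 → USB stick 1 (new)  [load 6/20]
  4 → USB stick 1  [load 10/20]
  3 → USB stick 1  [load 13/20]
  11 → USB stick 2 (new)  [load 11/20]
  3 → USB stick 1  [load 16/20]
  2 → USB stick 1  [load 18/20]
  4 → USB stick 2  [load 15/20]
  2 → USB stick 1  [load 20/20]
  5 → USB stick 2  [load 20/20]
  13 → USB stick 3 (new)  [load 13/20]
  6 → USB stick 3  [load 19/20]
  11 → USB stick 4 (new)  [load 11/20]
  14 → USB stick 5 (new)  [load 14/20]
  5 → USB stick 4  [load 16/20]
5 USB sticks opened.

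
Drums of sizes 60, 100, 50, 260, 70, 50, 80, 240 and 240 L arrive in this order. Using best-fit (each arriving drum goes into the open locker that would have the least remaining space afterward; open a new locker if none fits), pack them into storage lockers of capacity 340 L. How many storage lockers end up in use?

4

  60 → locker 1 (new)  [load 60/340]
  100 → locker 1  [load 160/340]
  50 → locker 1  [load 210/340]
  260 → locker 2 (new)  [load 260/340]
  70 → locker 2  [load 330/340]
  50 → locker 1  [load 260/340]
  80 → locker 1  [load 340/340]
  240 → locker 3 (new)  [load 240/340]
  240 → locker 4 (new)  [load 240/340]
4 storage lockers opened.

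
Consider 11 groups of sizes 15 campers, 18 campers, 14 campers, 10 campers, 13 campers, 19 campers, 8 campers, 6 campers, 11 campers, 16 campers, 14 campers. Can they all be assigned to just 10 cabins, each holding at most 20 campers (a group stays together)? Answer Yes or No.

A valid assignment using 9 cabins:
  cabin 1: 19 = 19
  cabin 2: 18 = 18
  cabin 3: 16 = 16
  cabin 4: 15 = 15
  cabin 5: 14 + 6 = 20
  cabin 6: 14 = 14
  cabin 7: 13 = 13
  cabin 8: 11 + 8 = 19
  cabin 9: 10 = 10
That uses only 9 ≤ 10, so 10 cabins are enough.

Yes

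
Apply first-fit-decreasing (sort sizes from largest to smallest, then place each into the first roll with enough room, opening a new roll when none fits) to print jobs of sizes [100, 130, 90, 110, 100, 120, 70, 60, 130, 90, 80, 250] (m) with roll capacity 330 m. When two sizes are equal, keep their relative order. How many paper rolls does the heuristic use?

5

Sorted descending: 250, 130, 130, 120, 110, 100, 100, 90, 90, 80, 70, 60.
  250 → roll 1 (new)  [load 250/330]
  130 → roll 2 (new)  [load 130/330]
  130 → roll 2  [load 260/330]
  120 → roll 3 (new)  [load 120/330]
  110 → roll 3  [load 230/330]
  100 → roll 3  [load 330/330]
  100 → roll 4 (new)  [load 100/330]
  90 → roll 4  [load 190/330]
  90 → roll 4  [load 280/330]
  80 → roll 1  [load 330/330]
  70 → roll 2  [load 330/330]
  60 → roll 5 (new)  [load 60/330]
5 paper rolls opened.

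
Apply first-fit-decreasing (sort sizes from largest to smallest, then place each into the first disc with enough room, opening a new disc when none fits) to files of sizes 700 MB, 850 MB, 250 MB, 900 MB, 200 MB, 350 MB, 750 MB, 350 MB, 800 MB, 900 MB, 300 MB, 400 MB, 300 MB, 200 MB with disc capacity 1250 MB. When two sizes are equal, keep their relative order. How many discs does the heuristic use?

6

Sorted descending: 900, 900, 850, 800, 750, 700, 400, 350, 350, 300, 300, 250, 200, 200.
  900 → disc 1 (new)  [load 900/1250]
  900 → disc 2 (new)  [load 900/1250]
  850 → disc 3 (new)  [load 850/1250]
  800 → disc 4 (new)  [load 800/1250]
  750 → disc 5 (new)  [load 750/1250]
  700 → disc 6 (new)  [load 700/1250]
  400 → disc 3  [load 1250/1250]
  350 → disc 1  [load 1250/1250]
  350 → disc 2  [load 1250/1250]
  300 → disc 4  [load 1100/1250]
  300 → disc 5  [load 1050/1250]
  250 → disc 6  [load 950/1250]
  200 → disc 5  [load 1250/1250]
  200 → disc 6  [load 1150/1250]
6 discs opened.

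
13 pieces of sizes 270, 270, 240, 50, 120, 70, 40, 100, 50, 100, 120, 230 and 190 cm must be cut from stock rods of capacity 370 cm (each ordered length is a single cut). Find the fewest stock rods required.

6

Total = 270 + 270 + 240 + 230 + 190 + 120 + 120 + 100 + 100 + 70 + 50 + 50 + 40 = 1850 cm.
Lower bound: ⌈1850/370⌉ = 5 stock rods.
A packing using 6 stock rods:
  stock rod 1: 270 + 100 = 370
  stock rod 2: 270 + 100 = 370
  stock rod 3: 240 + 120 = 360
  stock rod 4: 230 + 120 = 350
  stock rod 5: 190 + 70 + 50 + 50 = 360
  stock rod 6: 40 = 40
No arrangement into 5 stock rods stays within capacity, so 6 is optimal.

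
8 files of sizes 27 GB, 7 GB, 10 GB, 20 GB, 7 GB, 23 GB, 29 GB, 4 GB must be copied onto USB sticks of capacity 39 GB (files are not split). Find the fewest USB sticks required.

Total = 29 + 27 + 23 + 20 + 10 + 7 + 7 + 4 = 127 GB.
Lower bound: ⌈127/39⌉ = 4 USB sticks.
A packing using 4 USB sticks:
  USB stick 1: 29 + 10 = 39
  USB stick 2: 27 + 7 + 4 = 38
  USB stick 3: 23 + 7 = 30
  USB stick 4: 20 = 20
This matches the lower bound, so 4 is optimal.

4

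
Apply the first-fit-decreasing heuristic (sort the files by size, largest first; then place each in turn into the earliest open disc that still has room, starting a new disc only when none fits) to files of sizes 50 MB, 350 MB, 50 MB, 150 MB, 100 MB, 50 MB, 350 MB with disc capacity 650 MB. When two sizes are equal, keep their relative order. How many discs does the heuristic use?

2

Sorted descending: 350, 350, 150, 100, 50, 50, 50.
  350 → disc 1 (new)  [load 350/650]
  350 → disc 2 (new)  [load 350/650]
  150 → disc 1  [load 500/650]
  100 → disc 1  [load 600/650]
  50 → disc 1  [load 650/650]
  50 → disc 2  [load 400/650]
  50 → disc 2  [load 450/650]
2 discs opened.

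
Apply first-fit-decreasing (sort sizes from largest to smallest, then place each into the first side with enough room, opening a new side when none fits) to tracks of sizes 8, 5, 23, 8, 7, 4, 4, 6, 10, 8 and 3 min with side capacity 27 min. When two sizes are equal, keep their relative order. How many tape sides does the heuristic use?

Sorted descending: 23, 10, 8, 8, 8, 7, 6, 5, 4, 4, 3.
  23 → side 1 (new)  [load 23/27]
  10 → side 2 (new)  [load 10/27]
  8 → side 2  [load 18/27]
  8 → side 2  [load 26/27]
  8 → side 3 (new)  [load 8/27]
  7 → side 3  [load 15/27]
  6 → side 3  [load 21/27]
  5 → side 3  [load 26/27]
  4 → side 1  [load 27/27]
  4 → side 4 (new)  [load 4/27]
  3 → side 4  [load 7/27]
4 tape sides opened.

4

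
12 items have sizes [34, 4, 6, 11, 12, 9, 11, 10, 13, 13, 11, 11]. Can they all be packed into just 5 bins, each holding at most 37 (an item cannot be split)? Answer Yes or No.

Yes

A valid assignment using 4 bins:
  bin 1: 34 = 34
  bin 2: 13 + 13 + 11 = 37
  bin 3: 12 + 11 + 10 + 4 = 37
  bin 4: 11 + 11 + 9 + 6 = 37
That uses only 4 ≤ 5, so 5 bins are enough.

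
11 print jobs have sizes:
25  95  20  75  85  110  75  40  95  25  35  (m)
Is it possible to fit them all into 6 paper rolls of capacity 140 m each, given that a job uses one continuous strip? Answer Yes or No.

Yes

A valid assignment using 6 paper rolls:
  roll 1: 110 + 25 = 135
  roll 2: 95 + 40 = 135
  roll 3: 95 + 35 = 130
  roll 4: 85 + 25 + 20 = 130
  roll 5: 75 = 75
  roll 6: 75 = 75
Every load is within 140 m, so 6 paper rolls suffice.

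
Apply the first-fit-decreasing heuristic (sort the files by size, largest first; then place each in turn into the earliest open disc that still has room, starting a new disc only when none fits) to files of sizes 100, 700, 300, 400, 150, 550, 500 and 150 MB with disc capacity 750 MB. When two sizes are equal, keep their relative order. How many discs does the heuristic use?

4

Sorted descending: 700, 550, 500, 400, 300, 150, 150, 100.
  700 → disc 1 (new)  [load 700/750]
  550 → disc 2 (new)  [load 550/750]
  500 → disc 3 (new)  [load 500/750]
  400 → disc 4 (new)  [load 400/750]
  300 → disc 4  [load 700/750]
  150 → disc 2  [load 700/750]
  150 → disc 3  [load 650/750]
  100 → disc 3  [load 750/750]
4 discs opened.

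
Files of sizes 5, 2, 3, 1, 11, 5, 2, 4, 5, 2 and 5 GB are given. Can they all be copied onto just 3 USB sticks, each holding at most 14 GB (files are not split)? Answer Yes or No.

Total = 45 GB; ⌈45/14⌉ = 4.
At least 4 USB sticks are required, but only 3 are allowed.

No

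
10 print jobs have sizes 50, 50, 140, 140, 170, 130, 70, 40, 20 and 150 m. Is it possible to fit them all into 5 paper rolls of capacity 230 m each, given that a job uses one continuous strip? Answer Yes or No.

Yes

A valid assignment using 5 paper rolls:
  roll 1: 170 + 50 = 220
  roll 2: 150 + 70 = 220
  roll 3: 140 + 50 + 40 = 230
  roll 4: 140 + 20 = 160
  roll 5: 130 = 130
Every load is within 230 m, so 5 paper rolls suffice.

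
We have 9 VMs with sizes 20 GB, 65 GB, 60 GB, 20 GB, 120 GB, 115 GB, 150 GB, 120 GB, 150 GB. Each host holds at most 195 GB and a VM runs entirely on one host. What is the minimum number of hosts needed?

Total = 150 + 150 + 120 + 120 + 115 + 65 + 60 + 20 + 20 = 820 GB.
Lower bound: ⌈820/195⌉ = 5 hosts.
A packing using 5 hosts:
  host 1: 150 + 20 + 20 = 190
  host 2: 150 = 150
  host 3: 120 + 65 = 185
  host 4: 120 + 60 = 180
  host 5: 115 = 115
This matches the lower bound, so 5 is optimal.

5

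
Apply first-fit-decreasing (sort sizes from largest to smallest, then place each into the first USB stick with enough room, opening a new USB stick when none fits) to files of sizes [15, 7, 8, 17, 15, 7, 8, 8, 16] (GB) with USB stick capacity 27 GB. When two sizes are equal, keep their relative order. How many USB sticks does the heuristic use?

Sorted descending: 17, 16, 15, 15, 8, 8, 8, 7, 7.
  17 → USB stick 1 (new)  [load 17/27]
  16 → USB stick 2 (new)  [load 16/27]
  15 → USB stick 3 (new)  [load 15/27]
  15 → USB stick 4 (new)  [load 15/27]
  8 → USB stick 1  [load 25/27]
  8 → USB stick 2  [load 24/27]
  8 → USB stick 3  [load 23/27]
  7 → USB stick 4  [load 22/27]
  7 → USB stick 5 (new)  [load 7/27]
5 USB sticks opened.

5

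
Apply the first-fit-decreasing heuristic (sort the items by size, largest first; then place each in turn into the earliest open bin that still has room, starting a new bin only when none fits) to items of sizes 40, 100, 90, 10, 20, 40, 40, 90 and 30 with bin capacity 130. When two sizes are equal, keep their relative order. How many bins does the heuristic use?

4

Sorted descending: 100, 90, 90, 40, 40, 40, 30, 20, 10.
  100 → bin 1 (new)  [load 100/130]
  90 → bin 2 (new)  [load 90/130]
  90 → bin 3 (new)  [load 90/130]
  40 → bin 2  [load 130/130]
  40 → bin 3  [load 130/130]
  40 → bin 4 (new)  [load 40/130]
  30 → bin 1  [load 130/130]
  20 → bin 4  [load 60/130]
  10 → bin 4  [load 70/130]
4 bins opened.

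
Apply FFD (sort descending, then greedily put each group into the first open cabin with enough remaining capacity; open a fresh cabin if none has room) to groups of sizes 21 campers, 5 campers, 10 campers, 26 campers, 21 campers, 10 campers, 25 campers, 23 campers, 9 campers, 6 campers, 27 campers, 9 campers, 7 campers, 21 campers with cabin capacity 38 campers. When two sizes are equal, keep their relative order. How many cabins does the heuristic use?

7

Sorted descending: 27, 26, 25, 23, 21, 21, 21, 10, 10, 9, 9, 7, 6, 5.
  27 → cabin 1 (new)  [load 27/38]
  26 → cabin 2 (new)  [load 26/38]
  25 → cabin 3 (new)  [load 25/38]
  23 → cabin 4 (new)  [load 23/38]
  21 → cabin 5 (new)  [load 21/38]
  21 → cabin 6 (new)  [load 21/38]
  21 → cabin 7 (new)  [load 21/38]
  10 → cabin 1  [load 37/38]
  10 → cabin 2  [load 36/38]
  9 → cabin 3  [load 34/38]
  9 → cabin 4  [load 32/38]
  7 → cabin 5  [load 28/38]
  6 → cabin 4  [load 38/38]
  5 → cabin 5  [load 33/38]
7 cabins opened.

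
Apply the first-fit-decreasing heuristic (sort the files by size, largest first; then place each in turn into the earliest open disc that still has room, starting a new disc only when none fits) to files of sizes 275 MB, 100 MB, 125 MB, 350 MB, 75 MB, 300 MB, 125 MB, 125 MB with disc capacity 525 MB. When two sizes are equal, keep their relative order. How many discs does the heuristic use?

3

Sorted descending: 350, 300, 275, 125, 125, 125, 100, 75.
  350 → disc 1 (new)  [load 350/525]
  300 → disc 2 (new)  [load 300/525]
  275 → disc 3 (new)  [load 275/525]
  125 → disc 1  [load 475/525]
  125 → disc 2  [load 425/525]
  125 → disc 3  [load 400/525]
  100 → disc 2  [load 525/525]
  75 → disc 3  [load 475/525]
3 discs opened.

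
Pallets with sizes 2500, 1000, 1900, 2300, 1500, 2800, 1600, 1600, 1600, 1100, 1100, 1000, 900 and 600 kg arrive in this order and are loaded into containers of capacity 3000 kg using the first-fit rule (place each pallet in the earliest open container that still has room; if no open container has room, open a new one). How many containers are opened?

  2500 → container 1 (new)  [load 2500/3000]
  1000 → container 2 (new)  [load 1000/3000]
  1900 → container 2  [load 2900/3000]
  2300 → container 3 (new)  [load 2300/3000]
  1500 → container 4 (new)  [load 1500/3000]
  2800 → container 5 (new)  [load 2800/3000]
  1600 → container 6 (new)  [load 1600/3000]
  1600 → container 7 (new)  [load 1600/3000]
  1600 → container 8 (new)  [load 1600/3000]
  1100 → container 4  [load 2600/3000]
  1100 → container 6  [load 2700/3000]
  1000 → container 7  [load 2600/3000]
  900 → container 8  [load 2500/3000]
  600 → container 3  [load 2900/3000]
8 containers opened.

8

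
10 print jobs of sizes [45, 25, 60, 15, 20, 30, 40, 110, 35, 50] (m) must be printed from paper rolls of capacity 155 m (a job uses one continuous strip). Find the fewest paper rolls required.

3

Total = 110 + 60 + 50 + 45 + 40 + 35 + 30 + 25 + 20 + 15 = 430 m.
Lower bound: ⌈430/155⌉ = 3 paper rolls.
A packing using 3 paper rolls:
  roll 1: 110 + 45 = 155
  roll 2: 60 + 50 + 40 = 150
  roll 3: 35 + 30 + 25 + 20 + 15 = 125
This matches the lower bound, so 3 is optimal.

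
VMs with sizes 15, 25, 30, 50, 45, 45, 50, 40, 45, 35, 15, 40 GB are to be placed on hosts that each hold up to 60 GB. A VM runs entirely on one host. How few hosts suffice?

Total = 50 + 50 + 45 + 45 + 45 + 40 + 40 + 35 + 30 + 25 + 15 + 15 = 435 GB.
Lower bound: ⌈435/60⌉ = 8 hosts.
A packing using 9 hosts:
  host 1: 50 = 50
  host 2: 50 = 50
  host 3: 45 + 15 = 60
  host 4: 45 + 15 = 60
  host 5: 45 = 45
  host 6: 40 = 40
  host 7: 40 = 40
  host 8: 35 + 25 = 60
  host 9: 30 = 30
No arrangement into 8 hosts stays within capacity, so 9 is optimal.

9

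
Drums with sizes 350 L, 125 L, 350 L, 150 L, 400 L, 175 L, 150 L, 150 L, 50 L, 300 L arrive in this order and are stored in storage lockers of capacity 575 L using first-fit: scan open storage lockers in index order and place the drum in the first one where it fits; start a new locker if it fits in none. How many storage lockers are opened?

5

  350 → locker 1 (new)  [load 350/575]
  125 → locker 1  [load 475/575]
  350 → locker 2 (new)  [load 350/575]
  150 → locker 2  [load 500/575]
  400 → locker 3 (new)  [load 400/575]
  175 → locker 3  [load 575/575]
  150 → locker 4 (new)  [load 150/575]
  150 → locker 4  [load 300/575]
  50 → locker 1  [load 525/575]
  300 → locker 5 (new)  [load 300/575]
5 storage lockers opened.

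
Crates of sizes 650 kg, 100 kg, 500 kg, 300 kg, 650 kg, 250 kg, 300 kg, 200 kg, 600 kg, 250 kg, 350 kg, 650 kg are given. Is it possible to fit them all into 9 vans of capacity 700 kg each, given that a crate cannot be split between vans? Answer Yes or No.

A valid assignment using 8 vans:
  van 1: 650 = 650
  van 2: 650 = 650
  van 3: 650 = 650
  van 4: 600 + 100 = 700
  van 5: 500 + 200 = 700
  van 6: 350 + 300 = 650
  van 7: 300 + 250 = 550
  van 8: 250 = 250
That uses only 8 ≤ 9, so 9 vans are enough.

Yes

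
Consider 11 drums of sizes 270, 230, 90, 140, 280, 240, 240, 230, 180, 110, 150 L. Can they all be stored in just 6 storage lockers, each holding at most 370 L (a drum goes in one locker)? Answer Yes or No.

No

Total = 2160 L; ⌈2160/370⌉ = 6.
The bound of 6 does not rule out 6, but exhaustive search shows no assignment into 6 storage lockers of capacity 370 L exists — the minimum is 7.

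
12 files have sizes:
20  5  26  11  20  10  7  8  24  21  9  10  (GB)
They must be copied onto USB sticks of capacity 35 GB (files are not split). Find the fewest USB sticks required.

5

Total = 26 + 24 + 21 + 20 + 20 + 11 + 10 + 10 + 9 + 8 + 7 + 5 = 171 GB.
Lower bound: ⌈171/35⌉ = 5 USB sticks.
A packing using 5 USB sticks:
  USB stick 1: 26 + 9 = 35
  USB stick 2: 24 + 11 = 35
  USB stick 3: 21 + 10 = 31
  USB stick 4: 20 + 10 + 5 = 35
  USB stick 5: 20 + 8 + 7 = 35
This matches the lower bound, so 5 is optimal.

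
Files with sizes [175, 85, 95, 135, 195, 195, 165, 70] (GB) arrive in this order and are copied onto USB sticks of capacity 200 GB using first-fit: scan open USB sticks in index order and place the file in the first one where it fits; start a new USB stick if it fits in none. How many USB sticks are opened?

7

  175 → USB stick 1 (new)  [load 175/200]
  85 → USB stick 2 (new)  [load 85/200]
  95 → USB stick 2  [load 180/200]
  135 → USB stick 3 (new)  [load 135/200]
  195 → USB stick 4 (new)  [load 195/200]
  195 → USB stick 5 (new)  [load 195/200]
  165 → USB stick 6 (new)  [load 165/200]
  70 → USB stick 7 (new)  [load 70/200]
7 USB sticks opened.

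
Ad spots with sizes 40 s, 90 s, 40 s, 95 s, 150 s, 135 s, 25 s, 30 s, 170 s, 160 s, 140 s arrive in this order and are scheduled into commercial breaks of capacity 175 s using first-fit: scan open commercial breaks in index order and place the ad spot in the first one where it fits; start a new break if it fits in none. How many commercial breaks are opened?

7

  40 → break 1 (new)  [load 40/175]
  90 → break 1  [load 130/175]
  40 → break 1  [load 170/175]
  95 → break 2 (new)  [load 95/175]
  150 → break 3 (new)  [load 150/175]
  135 → break 4 (new)  [load 135/175]
  25 → break 2  [load 120/175]
  30 → break 2  [load 150/175]
  170 → break 5 (new)  [load 170/175]
  160 → break 6 (new)  [load 160/175]
  140 → break 7 (new)  [load 140/175]
7 commercial breaks opened.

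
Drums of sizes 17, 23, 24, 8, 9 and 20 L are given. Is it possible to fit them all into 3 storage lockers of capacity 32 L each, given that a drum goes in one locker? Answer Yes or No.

Total = 101 L; ⌈101/32⌉ = 4.
At least 4 storage lockers are required, but only 3 are allowed.

No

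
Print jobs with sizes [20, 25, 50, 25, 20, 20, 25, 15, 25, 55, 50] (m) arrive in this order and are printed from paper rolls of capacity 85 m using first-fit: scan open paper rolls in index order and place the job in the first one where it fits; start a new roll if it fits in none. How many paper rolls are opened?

5

  20 → roll 1 (new)  [load 20/85]
  25 → roll 1  [load 45/85]
  50 → roll 2 (new)  [load 50/85]
  25 → roll 1  [load 70/85]
  20 → roll 2  [load 70/85]
  20 → roll 3 (new)  [load 20/85]
  25 → roll 3  [load 45/85]
  15 → roll 1  [load 85/85]
  25 → roll 3  [load 70/85]
  55 → roll 4 (new)  [load 55/85]
  50 → roll 5 (new)  [load 50/85]
5 paper rolls opened.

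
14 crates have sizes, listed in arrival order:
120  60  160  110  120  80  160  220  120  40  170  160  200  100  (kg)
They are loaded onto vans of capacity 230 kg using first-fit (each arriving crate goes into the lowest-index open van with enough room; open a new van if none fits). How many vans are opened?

10

  120 → van 1 (new)  [load 120/230]
  60 → van 1  [load 180/230]
  160 → van 2 (new)  [load 160/230]
  110 → van 3 (new)  [load 110/230]
  120 → van 3  [load 230/230]
  80 → van 4 (new)  [load 80/230]
  160 → van 5 (new)  [load 160/230]
  220 → van 6 (new)  [load 220/230]
  120 → van 4  [load 200/230]
  40 → van 1  [load 220/230]
  170 → van 7 (new)  [load 170/230]
  160 → van 8 (new)  [load 160/230]
  200 → van 9 (new)  [load 200/230]
  100 → van 10 (new)  [load 100/230]
10 vans opened.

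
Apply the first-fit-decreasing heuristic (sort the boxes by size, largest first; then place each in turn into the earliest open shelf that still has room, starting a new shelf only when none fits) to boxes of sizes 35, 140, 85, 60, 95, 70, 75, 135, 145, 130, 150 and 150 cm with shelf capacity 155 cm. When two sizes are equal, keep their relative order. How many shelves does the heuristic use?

Sorted descending: 150, 150, 145, 140, 135, 130, 95, 85, 75, 70, 60, 35.
  150 → shelf 1 (new)  [load 150/155]
  150 → shelf 2 (new)  [load 150/155]
  145 → shelf 3 (new)  [load 145/155]
  140 → shelf 4 (new)  [load 140/155]
  135 → shelf 5 (new)  [load 135/155]
  130 → shelf 6 (new)  [load 130/155]
  95 → shelf 7 (new)  [load 95/155]
  85 → shelf 8 (new)  [load 85/155]
  75 → shelf 9 (new)  [load 75/155]
  70 → shelf 8  [load 155/155]
  60 → shelf 7  [load 155/155]
  35 → shelf 9  [load 110/155]
9 shelves opened.

9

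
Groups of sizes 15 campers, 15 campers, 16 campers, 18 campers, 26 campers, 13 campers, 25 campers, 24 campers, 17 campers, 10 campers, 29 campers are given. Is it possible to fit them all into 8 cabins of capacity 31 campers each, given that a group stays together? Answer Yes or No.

Yes

A valid assignment using 8 cabins:
  cabin 1: 29 = 29
  cabin 2: 26 = 26
  cabin 3: 25 = 25
  cabin 4: 24 = 24
  cabin 5: 18 + 13 = 31
  cabin 6: 17 + 10 = 27
  cabin 7: 16 + 15 = 31
  cabin 8: 15 = 15
Every load is within 31 campers, so 8 cabins suffice.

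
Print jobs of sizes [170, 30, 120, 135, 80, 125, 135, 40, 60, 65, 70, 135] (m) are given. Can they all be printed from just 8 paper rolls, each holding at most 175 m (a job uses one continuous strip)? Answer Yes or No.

Yes

A valid assignment using 8 paper rolls:
  roll 1: 170 = 170
  roll 2: 135 + 40 = 175
  roll 3: 135 + 30 = 165
  roll 4: 135 = 135
  roll 5: 125 = 125
  roll 6: 120 = 120
  roll 7: 80 + 70 = 150
  roll 8: 65 + 60 = 125
Every load is within 175 m, so 8 paper rolls suffice.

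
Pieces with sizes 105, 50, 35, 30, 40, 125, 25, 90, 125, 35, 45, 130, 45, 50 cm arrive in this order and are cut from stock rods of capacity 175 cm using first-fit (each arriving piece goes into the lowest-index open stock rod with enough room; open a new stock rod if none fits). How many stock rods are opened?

  105 → stock rod 1 (new)  [load 105/175]
  50 → stock rod 1  [load 155/175]
  35 → stock rod 2 (new)  [load 35/175]
  30 → stock rod 2  [load 65/175]
  40 → stock rod 2  [load 105/175]
  125 → stock rod 3 (new)  [load 125/175]
  25 → stock rod 2  [load 130/175]
  90 → stock rod 4 (new)  [load 90/175]
  125 → stock rod 5 (new)  [load 125/175]
  35 → stock rod 2  [load 165/175]
  45 → stock rod 3  [load 170/175]
  130 → stock rod 6 (new)  [load 130/175]
  45 → stock rod 4  [load 135/175]
  50 → stock rod 5  [load 175/175]
6 stock rods opened.

6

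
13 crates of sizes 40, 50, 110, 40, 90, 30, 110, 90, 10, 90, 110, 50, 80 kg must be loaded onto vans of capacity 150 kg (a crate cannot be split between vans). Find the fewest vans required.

Total = 110 + 110 + 110 + 90 + 90 + 90 + 80 + 50 + 50 + 40 + 40 + 30 + 10 = 900 kg.
Lower bound: ⌈900/150⌉ = 6 vans.
Also, 7 crates each exceed 75 kg, and no two of those can share a van, so at least 7 vans are needed.
A packing using 7 vans:
  van 1: 110 + 40 = 150
  van 2: 110 + 40 = 150
  van 3: 110 + 30 + 10 = 150
  van 4: 90 + 50 = 140
  van 5: 90 + 50 = 140
  van 6: 90 = 90
  van 7: 80 = 80
This matches the lower bound, so 7 is optimal.

7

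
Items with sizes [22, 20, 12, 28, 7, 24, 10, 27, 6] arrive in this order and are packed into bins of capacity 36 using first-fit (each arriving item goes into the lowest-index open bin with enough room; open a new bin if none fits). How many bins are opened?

5

  22 → bin 1 (new)  [load 22/36]
  20 → bin 2 (new)  [load 20/36]
  12 → bin 1  [load 34/36]
  28 → bin 3 (new)  [load 28/36]
  7 → bin 2  [load 27/36]
  24 → bin 4 (new)  [load 24/36]
  10 → bin 4  [load 34/36]
  27 → bin 5 (new)  [load 27/36]
  6 → bin 2  [load 33/36]
5 bins opened.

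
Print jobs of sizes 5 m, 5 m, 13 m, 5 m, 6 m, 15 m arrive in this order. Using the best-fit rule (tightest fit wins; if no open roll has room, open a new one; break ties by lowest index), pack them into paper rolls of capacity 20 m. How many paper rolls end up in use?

3

  5 → roll 1 (new)  [load 5/20]
  5 → roll 1  [load 10/20]
  13 → roll 2 (new)  [load 13/20]
  5 → roll 2  [load 18/20]
  6 → roll 1  [load 16/20]
  15 → roll 3 (new)  [load 15/20]
3 paper rolls opened.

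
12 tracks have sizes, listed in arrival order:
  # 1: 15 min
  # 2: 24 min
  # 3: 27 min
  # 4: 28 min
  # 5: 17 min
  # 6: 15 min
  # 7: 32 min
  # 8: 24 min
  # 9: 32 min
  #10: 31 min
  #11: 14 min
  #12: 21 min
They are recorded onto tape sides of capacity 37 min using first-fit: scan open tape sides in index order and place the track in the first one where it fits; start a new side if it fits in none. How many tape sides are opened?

  15 → side 1 (new)  [load 15/37]
  24 → side 2 (new)  [load 24/37]
  27 → side 3 (new)  [load 27/37]
  28 → side 4 (new)  [load 28/37]
  17 → side 1  [load 32/37]
  15 → side 5 (new)  [load 15/37]
  32 → side 6 (new)  [load 32/37]
  24 → side 7 (new)  [load 24/37]
  32 → side 8 (new)  [load 32/37]
  31 → side 9 (new)  [load 31/37]
  14 → side 5  [load 29/37]
  21 → side 10 (new)  [load 21/37]
10 tape sides opened.

10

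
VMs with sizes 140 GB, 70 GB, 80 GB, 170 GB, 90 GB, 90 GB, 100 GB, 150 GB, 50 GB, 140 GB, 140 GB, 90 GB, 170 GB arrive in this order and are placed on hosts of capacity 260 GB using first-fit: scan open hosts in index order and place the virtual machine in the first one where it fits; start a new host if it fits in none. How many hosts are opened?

  140 → host 1 (new)  [load 140/260]
  70 → host 1  [load 210/260]
  80 → host 2 (new)  [load 80/260]
  170 → host 2  [load 250/260]
  90 → host 3 (new)  [load 90/260]
  90 → host 3  [load 180/260]
  100 → host 4 (new)  [load 100/260]
  150 → host 4  [load 250/260]
  50 → host 1  [load 260/260]
  140 → host 5 (new)  [load 140/260]
  140 → host 6 (new)  [load 140/260]
  90 → host 5  [load 230/260]
  170 → host 7 (new)  [load 170/260]
7 hosts opened.

7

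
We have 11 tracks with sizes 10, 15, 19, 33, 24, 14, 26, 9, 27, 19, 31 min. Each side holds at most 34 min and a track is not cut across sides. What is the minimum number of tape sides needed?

Total = 33 + 31 + 27 + 26 + 24 + 19 + 19 + 15 + 14 + 10 + 9 = 227 min.
Lower bound: ⌈227/34⌉ = 7 tape sides.
A packing using 8 tape sides:
  side 1: 33 = 33
  side 2: 31 = 31
  side 3: 27 = 27
  side 4: 26 = 26
  side 5: 24 + 10 = 34
  side 6: 19 + 15 = 34
  side 7: 19 + 14 = 33
  side 8: 9 = 9
No arrangement into 7 tape sides stays within capacity, so 8 is optimal.

8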